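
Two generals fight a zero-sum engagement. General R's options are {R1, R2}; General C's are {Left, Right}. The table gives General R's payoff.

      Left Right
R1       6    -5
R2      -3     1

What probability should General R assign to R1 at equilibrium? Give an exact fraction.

Row minima: R1 → -5, R2 → -3; maximin = -3.
Column maxima: Left → 6, Right → 1; minimax = 1.
-3 ≠ 1, so there is no saddle point; optimal play is mixed.
Let General R play R1 with probability p. Expected payoff against Left: 6p + (-3)(1−p) = 9p − 3; against Right: (-5)p + 1(1−p) = −6p + 1.
Setting these equal: 9p − 3 = −6p + 1 ⇒ 15p = 4 ⇒ p = 4/15, and the value is (9)·(4/15) − 3 = -3/5.
For General C: with q = P(Left), equating R1's and R2's payoffs gives 11q − 5 = −4q + 1 ⇒ q = 2/5.

4/15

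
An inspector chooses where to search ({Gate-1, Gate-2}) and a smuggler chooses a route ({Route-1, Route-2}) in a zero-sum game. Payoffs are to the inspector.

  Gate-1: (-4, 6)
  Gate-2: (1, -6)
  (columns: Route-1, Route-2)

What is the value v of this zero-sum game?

-18/17

Row minima: Gate-1 → -4, Gate-2 → -6; maximin = -4.
Column maxima: Route-1 → 1, Route-2 → 6; minimax = 1.
-4 ≠ 1, so there is no saddle point; optimal play is mixed.
Let the inspector play Gate-1 with probability p. Expected payoff against Route-1: (-4)p + 1(1−p) = −5p + 1; against Route-2: 6p + (-6)(1−p) = 12p − 6.
Setting these equal: −5p + 1 = 12p − 6 ⇒ −17p = -7 ⇒ p = 7/17, and the value is (-5)·(7/17) + 1 = -18/17.
For the smuggler: with q = P(Route-1), equating Gate-1's and Gate-2's payoffs gives −10q + 6 = 7q − 6 ⇒ q = 12/17.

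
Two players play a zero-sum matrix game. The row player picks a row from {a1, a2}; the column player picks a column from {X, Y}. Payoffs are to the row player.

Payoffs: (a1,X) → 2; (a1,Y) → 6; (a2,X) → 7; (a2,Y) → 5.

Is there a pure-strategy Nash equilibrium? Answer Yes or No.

No

Row minima: a1 → 2, a2 → 5; maximin = 5.
Column maxima: X → 7, Y → 6; minimax = 6.
5 ≠ 6, so no pure-strategy equilibrium exists.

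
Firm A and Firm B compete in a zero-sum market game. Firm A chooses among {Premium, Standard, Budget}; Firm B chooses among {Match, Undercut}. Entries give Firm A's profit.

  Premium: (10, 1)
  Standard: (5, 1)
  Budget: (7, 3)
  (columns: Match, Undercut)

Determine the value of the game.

Row minima: Premium → 1, Standard → 1, Budget → 3; maximin = 3.
Column maxima: Match → 10, Undercut → 3; minimax = 3.
Since maximin = minimax = 3, there is a saddle point and the value is 3.

3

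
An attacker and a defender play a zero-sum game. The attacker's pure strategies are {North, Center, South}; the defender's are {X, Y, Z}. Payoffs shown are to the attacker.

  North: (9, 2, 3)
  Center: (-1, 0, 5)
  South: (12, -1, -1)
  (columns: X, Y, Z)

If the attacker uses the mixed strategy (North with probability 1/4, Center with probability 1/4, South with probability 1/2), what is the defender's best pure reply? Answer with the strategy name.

Y

If the defender plays X, the attacker's expected payoff is (1/4)·9 + (1/4)·(-1) + (1/2)·12 = 8.
If the defender plays Y, the attacker's expected payoff is (1/4)·2 + (1/4)·0 + (1/2)·(-1) = 0.
If the defender plays Z, the attacker's expected payoff is (1/4)·3 + (1/4)·5 + (1/2)·(-1) = 3/2.
The defender minimizes the attacker's payoff; the smallest is 0, so the best response is Y.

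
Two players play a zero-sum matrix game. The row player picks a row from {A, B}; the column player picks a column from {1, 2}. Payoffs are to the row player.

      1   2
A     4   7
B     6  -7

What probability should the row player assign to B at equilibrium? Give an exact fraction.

3/16

Row minima: A → 4, B → -7; maximin = 4.
Column maxima: 1 → 6, 2 → 7; minimax = 6.
4 ≠ 6, so there is no saddle point; optimal play is mixed.
Let the row player play A with probability p. Expected payoff against 1: 4p + 6(1−p) = −2p + 6; against 2: 7p + (-7)(1−p) = 14p − 7.
Setting these equal: −2p + 6 = 14p − 7 ⇒ −16p = -13 ⇒ p = 13/16, and the value is (-2)·(13/16) + 6 = 35/8.
For the column player: with q = P(1), equating A's and B's payoffs gives −3q + 7 = 13q − 7 ⇒ q = 7/8.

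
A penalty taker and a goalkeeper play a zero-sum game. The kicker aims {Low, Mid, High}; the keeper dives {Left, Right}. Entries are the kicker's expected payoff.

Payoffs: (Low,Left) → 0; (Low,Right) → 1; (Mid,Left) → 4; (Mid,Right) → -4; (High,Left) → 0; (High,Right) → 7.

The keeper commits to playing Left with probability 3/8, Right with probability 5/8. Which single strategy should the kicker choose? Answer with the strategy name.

Expected payoff of Low: (3/8)·0 + (5/8)·1 = 5/8.
Expected payoff of Mid: (3/8)·4 + (5/8)·(-4) = -1.
Expected payoff of High: (3/8)·0 + (5/8)·7 = 35/8.
The largest is 35/8, so the kicker's best response is High.

High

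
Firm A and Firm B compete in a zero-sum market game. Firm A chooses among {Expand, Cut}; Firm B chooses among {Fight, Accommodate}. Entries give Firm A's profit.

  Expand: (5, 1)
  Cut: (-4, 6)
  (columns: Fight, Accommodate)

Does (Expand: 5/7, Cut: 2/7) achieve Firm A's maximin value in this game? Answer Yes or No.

Against Fight this mix gives (5/7)·5 + (2/7)·(-4) = 17/7.
Against Accommodate this mix gives (5/7)·1 + (2/7)·6 = 17/7.
All of Firm B's active replies (Fight, Accommodate) yield 17/7, and no column does worse for Firm A. The mix makes Firm B indifferent and guarantees 17/7, so it is optimal.

Yes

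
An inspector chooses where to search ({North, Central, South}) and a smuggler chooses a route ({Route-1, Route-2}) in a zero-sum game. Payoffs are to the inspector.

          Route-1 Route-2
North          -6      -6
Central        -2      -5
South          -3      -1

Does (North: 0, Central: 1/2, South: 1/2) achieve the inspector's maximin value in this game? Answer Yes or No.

No

Against Route-1 this mix gives (1/2)·(-2) + (1/2)·(-3) = -5/2.
Against Route-2 this mix gives (1/2)·(-5) + (1/2)·(-1) = -3.
The smuggler will play Route-2, holding the inspector to -3. Shifting weight toward the row that does better against Route-2 would raise this floor (the equalizing mix achieves -13/5 against both Route-2 and Route-1), so the proposed strategy is not optimal.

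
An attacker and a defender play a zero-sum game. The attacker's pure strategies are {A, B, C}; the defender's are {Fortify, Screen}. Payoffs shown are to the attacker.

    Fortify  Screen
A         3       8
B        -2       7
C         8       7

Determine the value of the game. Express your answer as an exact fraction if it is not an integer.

Row minima: A → 3, B → -2, C → 7; maximin = 7.
Column maxima: Fortify → 8, Screen → 8; minimax = 8.
7 ≠ 8, so there is no saddle point; optimal play is mixed.
B is strictly dominated by A, so the attacker never plays it.
On the remaining 2×2 (A, C vs Fortify, Screen):
Let the attacker play A with probability p. Expected payoff against Fortify: 3p + 8(1−p) = −5p + 8; against Screen: 8p + 7(1−p) = p + 7.
Setting these equal: −5p + 8 = p + 7 ⇒ −6p = -1 ⇒ p = 1/6, and the value is (-5)·(1/6) + 8 = 43/6.
For the defender: with q = P(Fortify), equating A's and C's payoffs gives −5q + 8 = q + 7 ⇒ q = 1/6.

43/6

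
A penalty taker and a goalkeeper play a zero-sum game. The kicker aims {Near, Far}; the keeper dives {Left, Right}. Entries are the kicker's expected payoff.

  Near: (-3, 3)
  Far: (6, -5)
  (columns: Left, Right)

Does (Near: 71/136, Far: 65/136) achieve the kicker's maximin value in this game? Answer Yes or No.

Against Left this mix gives (71/136)·(-3) + (65/136)·6 = 177/136.
Against Right this mix gives (71/136)·3 + (65/136)·(-5) = -14/17.
The keeper will play Right, holding the kicker to -14/17. Shifting weight toward the row that does better against Right would raise this floor (the equalizing mix achieves 3/17 against both Right and Left), so the proposed strategy is not optimal.

No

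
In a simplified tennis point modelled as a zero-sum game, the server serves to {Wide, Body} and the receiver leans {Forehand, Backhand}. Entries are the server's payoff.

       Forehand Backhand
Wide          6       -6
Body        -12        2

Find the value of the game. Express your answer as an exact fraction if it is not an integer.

Row minima: Wide → -6, Body → -12; maximin = -6.
Column maxima: Forehand → 6, Backhand → 2; minimax = 2.
-6 ≠ 2, so there is no saddle point; optimal play is mixed.
Let the server play Wide with probability p. Expected payoff against Forehand: 6p + (-12)(1−p) = 18p − 12; against Backhand: (-6)p + 2(1−p) = −8p + 2.
Setting these equal: 18p − 12 = −8p + 2 ⇒ 26p = 14 ⇒ p = 7/13, and the value is (18)·(7/13) − 12 = -30/13.
For the receiver: with q = P(Forehand), equating Wide's and Body's payoffs gives 12q − 6 = −14q + 2 ⇒ q = 4/13.

-30/13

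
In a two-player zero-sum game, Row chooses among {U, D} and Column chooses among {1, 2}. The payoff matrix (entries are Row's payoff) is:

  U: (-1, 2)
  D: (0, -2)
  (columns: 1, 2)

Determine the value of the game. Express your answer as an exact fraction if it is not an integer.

Row minima: U → -1, D → -2; maximin = -1.
Column maxima: 1 → 0, 2 → 2; minimax = 0.
-1 ≠ 0, so there is no saddle point; optimal play is mixed.
Let Row play U with probability p. Expected payoff against 1: (-1)p + 0(1−p) = −p; against 2: 2p + (-2)(1−p) = 4p − 2.
Setting these equal: −p = 4p − 2 ⇒ −5p = -2 ⇒ p = 2/5, and the value is (-1)·(2/5) = -2/5.
For Column: with q = P(1), equating U's and D's payoffs gives −3q + 2 = 2q − 2 ⇒ q = 4/5.

-2/5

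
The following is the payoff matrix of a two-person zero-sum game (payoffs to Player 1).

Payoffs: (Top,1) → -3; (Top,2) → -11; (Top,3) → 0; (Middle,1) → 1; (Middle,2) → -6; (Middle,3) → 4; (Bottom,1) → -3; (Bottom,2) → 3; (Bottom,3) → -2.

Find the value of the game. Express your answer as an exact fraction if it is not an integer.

-15/13

Row minima: Top → -11, Middle → -6, Bottom → -3; maximin = -3.
Column maxima: 1 → 1, 2 → 3, 3 → 4; minimax = 1.
-3 ≠ 1, so there is no saddle point; optimal play is mixed.
Top is strictly dominated by Middle, so Player 1 never plays it.
3 is strictly dominated by 1 (it gives Player 1 strictly more in every row), so Player 2 never plays it.
On the remaining 2×2 (Middle, Bottom vs 1, 2):
Let Player 1 play Middle with probability p. Expected payoff against 1: 1p + (-3)(1−p) = 4p − 3; against 2: (-6)p + 3(1−p) = −9p + 3.
Setting these equal: 4p − 3 = −9p + 3 ⇒ 13p = 6 ⇒ p = 6/13, and the value is (4)·(6/13) − 3 = -15/13.
For Player 2: with q = P(1), equating Middle's and Bottom's payoffs gives 7q − 6 = −6q + 3 ⇒ q = 9/13.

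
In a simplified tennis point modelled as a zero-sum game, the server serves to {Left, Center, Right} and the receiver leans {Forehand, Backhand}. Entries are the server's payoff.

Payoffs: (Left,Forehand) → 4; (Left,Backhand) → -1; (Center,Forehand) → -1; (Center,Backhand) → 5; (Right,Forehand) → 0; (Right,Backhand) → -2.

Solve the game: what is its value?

19/11

Row minima: Left → -1, Center → -1, Right → -2; maximin = -1.
Column maxima: Forehand → 4, Backhand → 5; minimax = 4.
-1 ≠ 4, so there is no saddle point; optimal play is mixed.
Right is strictly dominated by Left, so the server never plays it.
On the remaining 2×2 (Left, Center vs Forehand, Backhand):
Let the server play Left with probability p. Expected payoff against Forehand: 4p + (-1)(1−p) = 5p − 1; against Backhand: (-1)p + 5(1−p) = −6p + 5.
Setting these equal: 5p − 1 = −6p + 5 ⇒ 11p = 6 ⇒ p = 6/11, and the value is (5)·(6/11) − 1 = 19/11.
For the receiver: with q = P(Forehand), equating Left's and Center's payoffs gives 5q − 1 = −6q + 5 ⇒ q = 6/11.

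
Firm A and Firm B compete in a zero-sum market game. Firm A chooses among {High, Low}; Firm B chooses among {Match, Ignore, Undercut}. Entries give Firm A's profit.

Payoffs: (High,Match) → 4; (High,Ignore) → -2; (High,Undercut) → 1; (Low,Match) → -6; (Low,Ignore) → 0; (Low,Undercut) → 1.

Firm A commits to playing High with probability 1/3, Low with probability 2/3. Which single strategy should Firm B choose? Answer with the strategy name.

Match

If Firm B plays Match, Firm A's expected payoff is (1/3)·4 + (2/3)·(-6) = -8/3.
If Firm B plays Ignore, Firm A's expected payoff is (1/3)·(-2) + (2/3)·0 = -2/3.
If Firm B plays Undercut, Firm A's expected payoff is (1/3)·1 + (2/3)·1 = 1.
Firm B minimizes Firm A's payoff; the smallest is -8/3, so the best response is Match.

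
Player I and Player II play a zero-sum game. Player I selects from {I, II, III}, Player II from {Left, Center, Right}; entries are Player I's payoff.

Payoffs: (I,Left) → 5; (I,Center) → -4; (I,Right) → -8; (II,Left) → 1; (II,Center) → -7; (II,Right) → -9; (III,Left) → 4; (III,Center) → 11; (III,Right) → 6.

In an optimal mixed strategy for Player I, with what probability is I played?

2/15

Row minima: I → -8, II → -9, III → 4; maximin = 4.
Column maxima: Left → 5, Center → 11, Right → 6; minimax = 5.
4 ≠ 5, so there is no saddle point; optimal play is mixed.
II is strictly dominated by I, so Player I never plays it.
Center is strictly dominated by Right (it gives Player I strictly more in every row), so Player II never plays it.
On the remaining 2×2 (I, III vs Left, Right):
Let Player I play I with probability p. Expected payoff against Left: 5p + 4(1−p) = p + 4; against Right: (-8)p + 6(1−p) = −14p + 6.
Setting these equal: p + 4 = −14p + 6 ⇒ 15p = 2 ⇒ p = 2/15, and the value is (1)·(2/15) + 4 = 62/15.
For Player II: with q = P(Left), equating I's and III's payoffs gives 13q − 8 = −2q + 6 ⇒ q = 14/15.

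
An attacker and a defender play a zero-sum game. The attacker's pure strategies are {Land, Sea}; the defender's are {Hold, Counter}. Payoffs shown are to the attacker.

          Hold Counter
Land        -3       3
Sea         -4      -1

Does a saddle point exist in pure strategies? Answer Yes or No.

Row minima: Land → -3, Sea → -4; maximin = -3.
Column maxima: Hold → -3, Counter → 3; minimax = -3.
maximin = minimax = -3, so a saddle point exists.

Yes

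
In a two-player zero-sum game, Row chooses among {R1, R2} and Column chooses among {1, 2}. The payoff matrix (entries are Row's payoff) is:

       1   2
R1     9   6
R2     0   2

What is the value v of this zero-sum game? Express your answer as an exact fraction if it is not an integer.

6

Row minima: R1 → 6, R2 → 0; maximin = 6.
Column maxima: 1 → 9, 2 → 6; minimax = 6.
Since maximin = minimax = 6, there is a saddle point and the value is 6.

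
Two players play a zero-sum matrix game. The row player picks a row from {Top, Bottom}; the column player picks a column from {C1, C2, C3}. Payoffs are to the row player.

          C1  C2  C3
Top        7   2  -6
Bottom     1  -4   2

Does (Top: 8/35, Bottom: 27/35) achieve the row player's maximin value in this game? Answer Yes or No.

No

Against C1 this mix gives (8/35)·7 + (27/35)·1 = 83/35.
Against C2 this mix gives (8/35)·2 + (27/35)·(-4) = -92/35.
Against C3 this mix gives (8/35)·(-6) + (27/35)·2 = 6/35.
The column player will play C2, holding the row player to -92/35. Shifting weight toward the row that does better against C2 would raise this floor (the equalizing mix achieves -10/7 against both C2 and C3), so the proposed strategy is not optimal.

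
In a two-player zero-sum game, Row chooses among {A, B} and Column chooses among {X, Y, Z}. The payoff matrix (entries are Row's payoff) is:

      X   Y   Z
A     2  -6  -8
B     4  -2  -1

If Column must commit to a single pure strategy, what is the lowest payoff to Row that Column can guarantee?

Column maxima: X → 4, Y → -2, Z → -1.
The smallest of these is -2.

-2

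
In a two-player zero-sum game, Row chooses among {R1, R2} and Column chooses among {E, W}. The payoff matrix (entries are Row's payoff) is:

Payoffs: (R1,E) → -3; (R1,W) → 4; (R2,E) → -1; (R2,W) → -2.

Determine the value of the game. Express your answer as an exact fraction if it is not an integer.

-5/4

Row minima: R1 → -3, R2 → -2; maximin = -2.
Column maxima: E → -1, W → 4; minimax = -1.
-2 ≠ -1, so there is no saddle point; optimal play is mixed.
Let Row play R1 with probability p. Expected payoff against E: (-3)p + (-1)(1−p) = −2p − 1; against W: 4p + (-2)(1−p) = 6p − 2.
Setting these equal: −2p − 1 = 6p − 2 ⇒ −8p = -1 ⇒ p = 1/8, and the value is (-2)·(1/8) − 1 = -5/4.
For Column: with q = P(E), equating R1's and R2's payoffs gives −7q + 4 = q − 2 ⇒ q = 3/4.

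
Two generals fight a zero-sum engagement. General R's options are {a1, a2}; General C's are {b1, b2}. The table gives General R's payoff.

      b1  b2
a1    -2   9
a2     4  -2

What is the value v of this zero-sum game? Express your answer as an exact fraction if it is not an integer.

32/17

Row minima: a1 → -2, a2 → -2; maximin = -2.
Column maxima: b1 → 4, b2 → 9; minimax = 4.
-2 ≠ 4, so there is no saddle point; optimal play is mixed.
Let General R play a1 with probability p. Expected payoff against b1: (-2)p + 4(1−p) = −6p + 4; against b2: 9p + (-2)(1−p) = 11p − 2.
Setting these equal: −6p + 4 = 11p − 2 ⇒ −17p = -6 ⇒ p = 6/17, and the value is (-6)·(6/17) + 4 = 32/17.
For General C: with q = P(b1), equating a1's and a2's payoffs gives −11q + 9 = 6q − 2 ⇒ q = 11/17.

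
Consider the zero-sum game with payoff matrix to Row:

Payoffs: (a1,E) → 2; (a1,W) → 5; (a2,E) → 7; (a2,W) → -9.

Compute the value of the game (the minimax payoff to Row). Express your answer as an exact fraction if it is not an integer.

Row minima: a1 → 2, a2 → -9; maximin = 2.
Column maxima: E → 7, W → 5; minimax = 5.
2 ≠ 5, so there is no saddle point; optimal play is mixed.
Let Row play a1 with probability p. Expected payoff against E: 2p + 7(1−p) = −5p + 7; against W: 5p + (-9)(1−p) = 14p − 9.
Setting these equal: −5p + 7 = 14p − 9 ⇒ −19p = -16 ⇒ p = 16/19, and the value is (-5)·(16/19) + 7 = 53/19.
For Column: with q = P(E), equating a1's and a2's payoffs gives −3q + 5 = 16q − 9 ⇒ q = 14/19.

53/19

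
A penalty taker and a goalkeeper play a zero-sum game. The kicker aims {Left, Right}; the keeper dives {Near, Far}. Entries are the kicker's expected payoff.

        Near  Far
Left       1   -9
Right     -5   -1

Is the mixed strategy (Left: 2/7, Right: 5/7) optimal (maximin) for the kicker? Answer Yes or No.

Against Near this mix gives (2/7)·1 + (5/7)·(-5) = -23/7.
Against Far this mix gives (2/7)·(-9) + (5/7)·(-1) = -23/7.
All of the keeper's active replies (Near, Far) yield -23/7, and no column does worse for the kicker. The mix makes the keeper indifferent and guarantees -23/7, so it is optimal.

Yes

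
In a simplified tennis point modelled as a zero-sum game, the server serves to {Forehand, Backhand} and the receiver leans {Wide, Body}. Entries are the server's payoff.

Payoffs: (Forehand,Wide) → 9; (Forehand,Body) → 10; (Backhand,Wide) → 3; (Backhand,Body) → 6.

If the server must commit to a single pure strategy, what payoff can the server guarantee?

9

Row minima: Forehand → 9, Backhand → 3.
The best of these is 9.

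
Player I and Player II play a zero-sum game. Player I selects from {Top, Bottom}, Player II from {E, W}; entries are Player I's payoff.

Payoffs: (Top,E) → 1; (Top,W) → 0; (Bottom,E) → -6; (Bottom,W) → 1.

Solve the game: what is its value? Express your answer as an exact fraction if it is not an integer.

Row minima: Top → 0, Bottom → -6; maximin = 0.
Column maxima: E → 1, W → 1; minimax = 1.
0 ≠ 1, so there is no saddle point; optimal play is mixed.
Let Player I play Top with probability p. Expected payoff against E: 1p + (-6)(1−p) = 7p − 6; against W: 0p + 1(1−p) = −p + 1.
Setting these equal: 7p − 6 = −p + 1 ⇒ 8p = 7 ⇒ p = 7/8, and the value is (7)·(7/8) − 6 = 1/8.
For Player II: with q = P(E), equating Top's and Bottom's payoffs gives q = −7q + 1 ⇒ q = 1/8.

1/8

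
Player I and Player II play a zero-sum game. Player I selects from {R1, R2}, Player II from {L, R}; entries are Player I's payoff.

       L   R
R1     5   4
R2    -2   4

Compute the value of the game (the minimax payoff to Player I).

Row minima: R1 → 4, R2 → -2; maximin = 4.
Column maxima: L → 5, R → 4; minimax = 4.
Since maximin = minimax = 4, there is a saddle point and the value is 4.

4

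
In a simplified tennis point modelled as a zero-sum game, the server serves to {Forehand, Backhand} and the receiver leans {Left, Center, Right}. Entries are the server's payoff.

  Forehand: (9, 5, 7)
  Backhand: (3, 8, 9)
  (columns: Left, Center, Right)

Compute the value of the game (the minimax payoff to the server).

Row minima: Forehand → 5, Backhand → 3; maximin = 5.
Column maxima: Left → 9, Center → 8, Right → 9; minimax = 8.
5 ≠ 8, so there is no saddle point; optimal play is mixed.
Right is strictly dominated by Center (it gives the server strictly more in every row), so the receiver never plays it.
On the remaining 2×2 (Forehand, Backhand vs Left, Center):
Let the server play Forehand with probability p. Expected payoff against Left: 9p + 3(1−p) = 6p + 3; against Center: 5p + 8(1−p) = −3p + 8.
Setting these equal: 6p + 3 = −3p + 8 ⇒ 9p = 5 ⇒ p = 5/9, and the value is (6)·(5/9) + 3 = 19/3.
For the receiver: with q = P(Left), equating Forehand's and Backhand's payoffs gives 4q + 5 = −5q + 8 ⇒ q = 1/3.

19/3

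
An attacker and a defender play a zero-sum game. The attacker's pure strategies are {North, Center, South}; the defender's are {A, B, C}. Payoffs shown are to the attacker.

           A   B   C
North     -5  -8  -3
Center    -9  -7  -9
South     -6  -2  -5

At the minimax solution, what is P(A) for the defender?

Row minima: North → -8, Center → -9, South → -6; maximin = -6.
Column maxima: A → -5, B → -2, C → -3; minimax = -5.
-6 ≠ -5, so there is no saddle point; optimal play is mixed.
Center is strictly dominated by South, so the attacker never plays it.
With Center eliminated, C is strictly dominated by A (it gives the attacker strictly more in every remaining row), so the defender never plays it.
On the remaining 2×2 (North, South vs A, B):
Let the attacker play North with probability p. Expected payoff against A: (-5)p + (-6)(1−p) = p − 6; against B: (-8)p + (-2)(1−p) = −6p − 2.
Setting these equal: p − 6 = −6p − 2 ⇒ 7p = 4 ⇒ p = 4/7, and the value is (1)·(4/7) − 6 = -38/7.
For the defender: with q = P(A), equating North's and South's payoffs gives 3q − 8 = −4q − 2 ⇒ q = 6/7.

6/7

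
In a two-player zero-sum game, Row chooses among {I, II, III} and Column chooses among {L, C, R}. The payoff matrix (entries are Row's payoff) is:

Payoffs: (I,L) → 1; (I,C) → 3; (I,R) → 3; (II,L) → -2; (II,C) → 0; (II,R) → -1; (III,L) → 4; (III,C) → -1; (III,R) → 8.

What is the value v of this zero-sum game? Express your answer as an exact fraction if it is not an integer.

13/7

Row minima: I → 1, II → -2, III → -1; maximin = 1.
Column maxima: L → 4, C → 3, R → 8; minimax = 3.
1 ≠ 3, so there is no saddle point; optimal play is mixed.
II is strictly dominated by I, so Row never plays it.
R is strictly dominated by L (it gives Row strictly more in every row), so Column never plays it.
On the remaining 2×2 (I, III vs L, C):
Let Row play I with probability p. Expected payoff against L: 1p + 4(1−p) = −3p + 4; against C: 3p + (-1)(1−p) = 4p − 1.
Setting these equal: −3p + 4 = 4p − 1 ⇒ −7p = -5 ⇒ p = 5/7, and the value is (-3)·(5/7) + 4 = 13/7.
For Column: with q = P(L), equating I's and III's payoffs gives −2q + 3 = 5q − 1 ⇒ q = 4/7.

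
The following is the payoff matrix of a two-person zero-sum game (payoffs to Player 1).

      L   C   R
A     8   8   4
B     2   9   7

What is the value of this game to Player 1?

16/3

Row minima: A → 4, B → 2; maximin = 4.
Column maxima: L → 8, C → 9, R → 7; minimax = 7.
4 ≠ 7, so there is no saddle point; optimal play is mixed.
C is strictly dominated by R (it gives Player 1 strictly more in every row), so Player 2 never plays it.
On the remaining 2×2 (A, B vs L, R):
Let Player 1 play A with probability p. Expected payoff against L: 8p + 2(1−p) = 6p + 2; against R: 4p + 7(1−p) = −3p + 7.
Setting these equal: 6p + 2 = −3p + 7 ⇒ 9p = 5 ⇒ p = 5/9, and the value is (6)·(5/9) + 2 = 16/3.
For Player 2: with q = P(L), equating A's and B's payoffs gives 4q + 4 = −5q + 7 ⇒ q = 1/3.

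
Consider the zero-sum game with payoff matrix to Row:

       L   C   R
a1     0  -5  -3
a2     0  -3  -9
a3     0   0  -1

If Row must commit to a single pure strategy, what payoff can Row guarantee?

-1

Row minima: a1 → -5, a2 → -9, a3 → -1.
The best of these is -1.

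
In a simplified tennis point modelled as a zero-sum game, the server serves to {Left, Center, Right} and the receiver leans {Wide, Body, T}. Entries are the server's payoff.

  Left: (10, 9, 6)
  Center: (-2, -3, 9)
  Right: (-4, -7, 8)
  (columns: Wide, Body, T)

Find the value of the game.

33/5

Row minima: Left → 6, Center → -3, Right → -7; maximin = 6.
Column maxima: Wide → 10, Body → 9, T → 9; minimax = 9.
6 ≠ 9, so there is no saddle point; optimal play is mixed.
Right is strictly dominated by Center, so the server never plays it.
Wide is strictly dominated by Body (it gives the server strictly more in every row), so the receiver never plays it.
On the remaining 2×2 (Left, Center vs Body, T):
Let the server play Left with probability p. Expected payoff against Body: 9p + (-3)(1−p) = 12p − 3; against T: 6p + 9(1−p) = −3p + 9.
Setting these equal: 12p − 3 = −3p + 9 ⇒ 15p = 12 ⇒ p = 4/5, and the value is (12)·(4/5) − 3 = 33/5.
For the receiver: with q = P(Body), equating Left's and Center's payoffs gives 3q + 6 = −12q + 9 ⇒ q = 1/5.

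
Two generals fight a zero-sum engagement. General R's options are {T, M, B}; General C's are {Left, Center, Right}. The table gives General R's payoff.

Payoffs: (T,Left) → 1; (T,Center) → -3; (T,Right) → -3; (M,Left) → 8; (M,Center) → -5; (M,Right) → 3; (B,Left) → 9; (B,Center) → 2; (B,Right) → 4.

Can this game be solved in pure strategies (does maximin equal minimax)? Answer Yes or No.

Yes

Row minima: T → -3, M → -5, B → 2; maximin = 2.
Column maxima: Left → 9, Center → 2, Right → 4; minimax = 2.
maximin = minimax = 2, so a saddle point exists.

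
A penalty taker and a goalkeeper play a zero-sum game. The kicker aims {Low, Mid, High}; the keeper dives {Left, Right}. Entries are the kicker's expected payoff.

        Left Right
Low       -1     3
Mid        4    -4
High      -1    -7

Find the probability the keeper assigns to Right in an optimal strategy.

5/12

Row minima: Low → -1, Mid → -4, High → -7; maximin = -1.
Column maxima: Left → 4, Right → 3; minimax = 3.
-1 ≠ 3, so there is no saddle point; optimal play is mixed.
High is strictly dominated by Mid, so the kicker never plays it.
On the remaining 2×2 (Low, Mid vs Left, Right):
Let the kicker play Low with probability p. Expected payoff against Left: (-1)p + 4(1−p) = −5p + 4; against Right: 3p + (-4)(1−p) = 7p − 4.
Setting these equal: −5p + 4 = 7p − 4 ⇒ −12p = -8 ⇒ p = 2/3, and the value is (-5)·(2/3) + 4 = 2/3.
For the keeper: with q = P(Left), equating Low's and Mid's payoffs gives −4q + 3 = 8q − 4 ⇒ q = 7/12.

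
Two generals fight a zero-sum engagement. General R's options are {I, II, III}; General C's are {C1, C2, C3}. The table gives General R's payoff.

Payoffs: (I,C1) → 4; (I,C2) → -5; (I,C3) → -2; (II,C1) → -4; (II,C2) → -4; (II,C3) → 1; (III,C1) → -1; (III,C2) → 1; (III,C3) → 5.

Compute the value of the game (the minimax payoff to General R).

Row minima: I → -5, II → -4, III → -1; maximin = -1.
Column maxima: C1 → 4, C2 → 1, C3 → 5; minimax = 1.
-1 ≠ 1, so there is no saddle point; optimal play is mixed.
II is strictly dominated by III, so General R never plays it.
C3 is strictly dominated by C2 (it gives General R strictly more in every row), so General C never plays it.
On the remaining 2×2 (I, III vs C1, C2):
Let General R play I with probability p. Expected payoff against C1: 4p + (-1)(1−p) = 5p − 1; against C2: (-5)p + 1(1−p) = −6p + 1.
Setting these equal: 5p − 1 = −6p + 1 ⇒ 11p = 2 ⇒ p = 2/11, and the value is (5)·(2/11) − 1 = -1/11.
For General C: with q = P(C1), equating I's and III's payoffs gives 9q − 5 = −2q + 1 ⇒ q = 6/11.

-1/11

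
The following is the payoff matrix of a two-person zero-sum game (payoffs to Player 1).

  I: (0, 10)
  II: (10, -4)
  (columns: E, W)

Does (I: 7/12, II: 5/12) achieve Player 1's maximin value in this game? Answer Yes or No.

Yes

Against E this mix gives (7/12)·0 + (5/12)·10 = 25/6.
Against W this mix gives (7/12)·10 + (5/12)·(-4) = 25/6.
All of Player 2's active replies (E, W) yield 25/6, and no column does worse for Player 1. The mix makes Player 2 indifferent and guarantees 25/6, so it is optimal.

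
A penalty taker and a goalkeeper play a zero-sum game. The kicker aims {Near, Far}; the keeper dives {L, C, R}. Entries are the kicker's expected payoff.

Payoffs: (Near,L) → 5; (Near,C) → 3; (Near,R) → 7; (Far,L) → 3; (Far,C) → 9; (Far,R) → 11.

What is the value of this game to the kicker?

9/2

Row minima: Near → 3, Far → 3; maximin = 3.
Column maxima: L → 5, C → 9, R → 11; minimax = 5.
3 ≠ 5, so there is no saddle point; optimal play is mixed.
R is strictly dominated by L (it gives the kicker strictly more in every row), so the keeper never plays it.
On the remaining 2×2 (Near, Far vs L, C):
Let the kicker play Near with probability p. Expected payoff against L: 5p + 3(1−p) = 2p + 3; against C: 3p + 9(1−p) = −6p + 9.
Setting these equal: 2p + 3 = −6p + 9 ⇒ 8p = 6 ⇒ p = 3/4, and the value is (2)·(3/4) + 3 = 9/2.
For the keeper: with q = P(L), equating Near's and Far's payoffs gives 2q + 3 = −6q + 9 ⇒ q = 3/4.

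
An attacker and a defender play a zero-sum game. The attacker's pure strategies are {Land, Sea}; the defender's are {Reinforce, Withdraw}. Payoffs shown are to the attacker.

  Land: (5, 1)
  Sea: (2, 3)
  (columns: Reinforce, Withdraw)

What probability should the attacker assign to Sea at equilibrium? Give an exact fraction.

4/5

Row minima: Land → 1, Sea → 2; maximin = 2.
Column maxima: Reinforce → 5, Withdraw → 3; minimax = 3.
2 ≠ 3, so there is no saddle point; optimal play is mixed.
Let the attacker play Land with probability p. Expected payoff against Reinforce: 5p + 2(1−p) = 3p + 2; against Withdraw: 1p + 3(1−p) = −2p + 3.
Setting these equal: 3p + 2 = −2p + 3 ⇒ 5p = 1 ⇒ p = 1/5, and the value is (3)·(1/5) + 2 = 13/5.
For the defender: with q = P(Reinforce), equating Land's and Sea's payoffs gives 4q + 1 = −q + 3 ⇒ q = 2/5.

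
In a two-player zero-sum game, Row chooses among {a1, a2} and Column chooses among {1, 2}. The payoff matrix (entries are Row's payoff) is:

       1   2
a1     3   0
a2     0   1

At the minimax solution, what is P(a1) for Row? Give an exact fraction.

Row minima: a1 → 0, a2 → 0; maximin = 0.
Column maxima: 1 → 3, 2 → 1; minimax = 1.
0 ≠ 1, so there is no saddle point; optimal play is mixed.
Let Row play a1 with probability p. Expected payoff against 1: 3p + 0(1−p) = 3p; against 2: 0p + 1(1−p) = −p + 1.
Setting these equal: 3p = −p + 1 ⇒ 4p = 1 ⇒ p = 1/4, and the value is (3)·(1/4) = 3/4.
For Column: with q = P(1), equating a1's and a2's payoffs gives 3q = −q + 1 ⇒ q = 1/4.

1/4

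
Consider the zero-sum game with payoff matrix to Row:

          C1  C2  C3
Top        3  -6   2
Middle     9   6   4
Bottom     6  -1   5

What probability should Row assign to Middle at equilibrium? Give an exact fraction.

Row minima: Top → -6, Middle → 4, Bottom → -1; maximin = 4.
Column maxima: C1 → 9, C2 → 6, C3 → 5; minimax = 5.
4 ≠ 5, so there is no saddle point; optimal play is mixed.
Top is strictly dominated by Middle, so Row never plays it.
C1 is strictly dominated by C2 (it gives Row strictly more in every row), so Column never plays it.
On the remaining 2×2 (Middle, Bottom vs C2, C3):
Let Row play Middle with probability p. Expected payoff against C2: 6p + (-1)(1−p) = 7p − 1; against C3: 4p + 5(1−p) = −p + 5.
Setting these equal: 7p − 1 = −p + 5 ⇒ 8p = 6 ⇒ p = 3/4, and the value is (7)·(3/4) − 1 = 17/4.
For Column: with q = P(C2), equating Middle's and Bottom's payoffs gives 2q + 4 = −6q + 5 ⇒ q = 1/8.

3/4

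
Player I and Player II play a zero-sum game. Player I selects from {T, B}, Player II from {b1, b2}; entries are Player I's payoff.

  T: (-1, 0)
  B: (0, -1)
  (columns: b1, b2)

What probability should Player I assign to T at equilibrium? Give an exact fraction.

1/2

Row minima: T → -1, B → -1; maximin = -1.
Column maxima: b1 → 0, b2 → 0; minimax = 0.
-1 ≠ 0, so there is no saddle point; optimal play is mixed.
Let Player I play T with probability p. Expected payoff against b1: (-1)p + 0(1−p) = −p; against b2: 0p + (-1)(1−p) = p − 1.
Setting these equal: −p = p − 1 ⇒ −2p = -1 ⇒ p = 1/2, and the value is (-1)·(1/2) = -1/2.
For Player II: with q = P(b1), equating T's and B's payoffs gives −q = q − 1 ⇒ q = 1/2.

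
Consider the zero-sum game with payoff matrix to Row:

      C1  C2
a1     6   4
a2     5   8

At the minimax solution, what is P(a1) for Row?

Row minima: a1 → 4, a2 → 5; maximin = 5.
Column maxima: C1 → 6, C2 → 8; minimax = 6.
5 ≠ 6, so there is no saddle point; optimal play is mixed.
Let Row play a1 with probability p. Expected payoff against C1: 6p + 5(1−p) = p + 5; against C2: 4p + 8(1−p) = −4p + 8.
Setting these equal: p + 5 = −4p + 8 ⇒ 5p = 3 ⇒ p = 3/5, and the value is (1)·(3/5) + 5 = 28/5.
For Column: with q = P(C1), equating a1's and a2's payoffs gives 2q + 4 = −3q + 8 ⇒ q = 4/5.

3/5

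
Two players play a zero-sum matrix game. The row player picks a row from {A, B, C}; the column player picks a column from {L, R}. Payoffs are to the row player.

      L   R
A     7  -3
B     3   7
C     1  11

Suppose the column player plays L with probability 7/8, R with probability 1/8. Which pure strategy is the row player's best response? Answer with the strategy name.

A

Expected payoff of A: (7/8)·7 + (1/8)·(-3) = 23/4.
Expected payoff of B: (7/8)·3 + (1/8)·7 = 7/2.
Expected payoff of C: (7/8)·1 + (1/8)·11 = 9/4.
The largest is 23/4, so the row player's best response is A.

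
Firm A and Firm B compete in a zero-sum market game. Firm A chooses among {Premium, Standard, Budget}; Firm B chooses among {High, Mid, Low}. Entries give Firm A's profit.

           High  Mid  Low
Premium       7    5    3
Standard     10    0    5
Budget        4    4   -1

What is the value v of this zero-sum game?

25/7

Row minima: Premium → 3, Standard → 0, Budget → -1; maximin = 3.
Column maxima: High → 10, Mid → 5, Low → 5; minimax = 5.
3 ≠ 5, so there is no saddle point; optimal play is mixed.
Budget is strictly dominated by Premium, so Firm A never plays it.
With Budget eliminated, High is strictly dominated by Mid (it gives Firm A strictly more in every remaining row), so Firm B never plays it.
On the remaining 2×2 (Premium, Standard vs Mid, Low):
Let Firm A play Premium with probability p. Expected payoff against Mid: 5p + 0(1−p) = 5p; against Low: 3p + 5(1−p) = −2p + 5.
Setting these equal: 5p = −2p + 5 ⇒ 7p = 5 ⇒ p = 5/7, and the value is (5)·(5/7) = 25/7.
For Firm B: with q = P(Mid), equating Premium's and Standard's payoffs gives 2q + 3 = −5q + 5 ⇒ q = 2/7.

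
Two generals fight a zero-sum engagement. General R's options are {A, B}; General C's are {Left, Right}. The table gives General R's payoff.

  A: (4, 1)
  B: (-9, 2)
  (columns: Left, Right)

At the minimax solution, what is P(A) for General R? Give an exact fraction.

Row minima: A → 1, B → -9; maximin = 1.
Column maxima: Left → 4, Right → 2; minimax = 2.
1 ≠ 2, so there is no saddle point; optimal play is mixed.
Let General R play A with probability p. Expected payoff against Left: 4p + (-9)(1−p) = 13p − 9; against Right: 1p + 2(1−p) = −p + 2.
Setting these equal: 13p − 9 = −p + 2 ⇒ 14p = 11 ⇒ p = 11/14, and the value is (13)·(11/14) − 9 = 17/14.
For General C: with q = P(Left), equating A's and B's payoffs gives 3q + 1 = −11q + 2 ⇒ q = 1/14.

11/14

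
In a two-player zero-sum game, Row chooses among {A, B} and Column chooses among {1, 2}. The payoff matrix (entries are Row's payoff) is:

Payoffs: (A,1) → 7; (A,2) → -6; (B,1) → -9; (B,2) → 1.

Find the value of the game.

Row minima: A → -6, B → -9; maximin = -6.
Column maxima: 1 → 7, 2 → 1; minimax = 1.
-6 ≠ 1, so there is no saddle point; optimal play is mixed.
Let Row play A with probability p. Expected payoff against 1: 7p + (-9)(1−p) = 16p − 9; against 2: (-6)p + 1(1−p) = −7p + 1.
Setting these equal: 16p − 9 = −7p + 1 ⇒ 23p = 10 ⇒ p = 10/23, and the value is (16)·(10/23) − 9 = -47/23.
For Column: with q = P(1), equating A's and B's payoffs gives 13q − 6 = −10q + 1 ⇒ q = 7/23.

-47/23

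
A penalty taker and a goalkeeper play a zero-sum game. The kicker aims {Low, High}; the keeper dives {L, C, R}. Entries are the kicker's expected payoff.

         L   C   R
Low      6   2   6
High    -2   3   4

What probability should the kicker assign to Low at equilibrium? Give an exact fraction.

5/9

Row minima: Low → 2, High → -2; maximin = 2.
Column maxima: L → 6, C → 3, R → 6; minimax = 3.
2 ≠ 3, so there is no saddle point; optimal play is mixed.
R is strictly dominated by C (it gives the kicker strictly more in every row), so the keeper never plays it.
On the remaining 2×2 (Low, High vs L, C):
Let the kicker play Low with probability p. Expected payoff against L: 6p + (-2)(1−p) = 8p − 2; against C: 2p + 3(1−p) = −p + 3.
Setting these equal: 8p − 2 = −p + 3 ⇒ 9p = 5 ⇒ p = 5/9, and the value is (8)·(5/9) − 2 = 22/9.
For the keeper: with q = P(L), equating Low's and High's payoffs gives 4q + 2 = −5q + 3 ⇒ q = 1/9.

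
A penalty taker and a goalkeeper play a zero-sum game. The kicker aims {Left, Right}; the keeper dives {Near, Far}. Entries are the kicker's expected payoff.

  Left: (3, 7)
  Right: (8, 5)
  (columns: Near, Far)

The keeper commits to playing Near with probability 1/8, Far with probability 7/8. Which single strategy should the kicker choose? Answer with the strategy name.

Left

Expected payoff of Left: (1/8)·3 + (7/8)·7 = 13/2.
Expected payoff of Right: (1/8)·8 + (7/8)·5 = 43/8.
The largest is 13/2, so the kicker's best response is Left.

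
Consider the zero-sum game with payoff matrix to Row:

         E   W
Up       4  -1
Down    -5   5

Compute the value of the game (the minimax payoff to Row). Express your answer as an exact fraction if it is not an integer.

Row minima: Up → -1, Down → -5; maximin = -1.
Column maxima: E → 4, W → 5; minimax = 4.
-1 ≠ 4, so there is no saddle point; optimal play is mixed.
Let Row play Up with probability p. Expected payoff against E: 4p + (-5)(1−p) = 9p − 5; against W: (-1)p + 5(1−p) = −6p + 5.
Setting these equal: 9p − 5 = −6p + 5 ⇒ 15p = 10 ⇒ p = 2/3, and the value is (9)·(2/3) − 5 = 1.
For Column: with q = P(E), equating Up's and Down's payoffs gives 5q − 1 = −10q + 5 ⇒ q = 2/5.

1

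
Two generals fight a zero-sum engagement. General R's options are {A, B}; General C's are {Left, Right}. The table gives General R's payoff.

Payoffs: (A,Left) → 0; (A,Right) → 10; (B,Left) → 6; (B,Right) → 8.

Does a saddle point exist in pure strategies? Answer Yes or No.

Yes

Row minima: A → 0, B → 6; maximin = 6.
Column maxima: Left → 6, Right → 10; minimax = 6.
maximin = minimax = 6, so a saddle point exists.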